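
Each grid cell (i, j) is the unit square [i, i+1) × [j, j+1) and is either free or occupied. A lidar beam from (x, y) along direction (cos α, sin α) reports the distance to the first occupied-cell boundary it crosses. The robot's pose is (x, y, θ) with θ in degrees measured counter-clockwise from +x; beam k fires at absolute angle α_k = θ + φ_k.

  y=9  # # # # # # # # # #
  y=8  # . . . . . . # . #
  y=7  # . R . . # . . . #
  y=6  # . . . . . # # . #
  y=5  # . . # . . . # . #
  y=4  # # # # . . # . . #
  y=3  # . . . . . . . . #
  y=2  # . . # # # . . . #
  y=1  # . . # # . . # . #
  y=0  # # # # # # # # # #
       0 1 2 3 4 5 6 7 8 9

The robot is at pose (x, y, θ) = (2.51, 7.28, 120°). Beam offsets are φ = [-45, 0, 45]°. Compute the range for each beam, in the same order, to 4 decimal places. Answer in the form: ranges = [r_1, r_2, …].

beam 1: φ=-45°, α=75°
  direction (0.2588, 0.9659); cell (2,7); t to first gridline: x 1.8932, y 0.7454 (then +3.8637 / +1.0353)
    (2,8) via y @ 0.7454
    (2,9) via y @ 1.7807  # hit
  → r_1 = 1.7807
beam 2: φ=0°, α=120°
  direction (-0.5000, 0.8660); cell (2,7); t to first gridline: x 1.0200, y 0.8314 (then +2.0000 / +1.1547)
    (2,8) via y @ 0.8314
    (1,8) via x @ 1.0200
    (1,9) via y @ 1.9861  # hit
  → r_2 = 1.9861
beam 3: φ=45°, α=165°
  direction (-0.9659, 0.2588); cell (2,7); t to first gridline: x 0.5280, y 2.7819 (then +1.0353 / +3.8637)
    (1,7) via x @ 0.5280
    (0,7) via x @ 1.5633  # hit
  → r_3 = 1.5633

ranges = [1.7807, 1.9861, 1.5633]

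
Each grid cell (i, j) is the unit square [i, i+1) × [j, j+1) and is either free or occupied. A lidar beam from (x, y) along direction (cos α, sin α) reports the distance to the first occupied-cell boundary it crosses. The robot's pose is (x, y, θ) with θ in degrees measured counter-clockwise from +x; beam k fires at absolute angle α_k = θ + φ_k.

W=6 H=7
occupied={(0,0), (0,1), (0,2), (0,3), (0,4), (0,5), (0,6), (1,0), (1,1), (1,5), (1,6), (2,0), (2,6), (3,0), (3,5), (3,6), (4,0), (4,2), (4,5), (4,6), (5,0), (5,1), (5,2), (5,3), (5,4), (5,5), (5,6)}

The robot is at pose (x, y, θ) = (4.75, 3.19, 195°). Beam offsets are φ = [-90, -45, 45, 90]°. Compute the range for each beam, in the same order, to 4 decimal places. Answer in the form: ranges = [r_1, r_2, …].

ranges = [1.8738, 3.6200, 0.2194, 0.1967]

beam 1: φ=-90°, α=105°
  direction (-0.2588, 0.9659); cell (4,3); t to first gridline: x 2.8978, y 0.8386 (then +3.8637 / +1.0353)
    (4,4) via y @ 0.8386
    (4,5) via y @ 1.8738  # hit
  → r_1 = 1.8738
beam 2: φ=-45°, α=150°
  direction (-0.8660, 0.5000); cell (4,3); t to first gridline: x 0.8660, y 1.6200 (then +1.1547 / +2.0000)
    (3,3) via x @ 0.8660
    (3,4) via y @ 1.6200
    (2,4) via x @ 2.0207
    (1,4) via x @ 3.1754
    (1,5) via y @ 3.6200  # hit
  → r_2 = 3.6200
beam 3: φ=45°, α=240°
  direction (-0.5000, -0.8660); cell (4,3); t to first gridline: x 1.5000, y 0.2194 (then +2.0000 / +1.1547)
    (4,2) via y @ 0.2194  # hit
  → r_3 = 0.2194
beam 4: φ=90°, α=285°
  direction (0.2588, -0.9659); cell (4,3); t to first gridline: x 0.9659, y 0.1967 (then +3.8637 / +1.0353)
    (4,2) via y @ 0.1967  # hit
  → r_4 = 0.1967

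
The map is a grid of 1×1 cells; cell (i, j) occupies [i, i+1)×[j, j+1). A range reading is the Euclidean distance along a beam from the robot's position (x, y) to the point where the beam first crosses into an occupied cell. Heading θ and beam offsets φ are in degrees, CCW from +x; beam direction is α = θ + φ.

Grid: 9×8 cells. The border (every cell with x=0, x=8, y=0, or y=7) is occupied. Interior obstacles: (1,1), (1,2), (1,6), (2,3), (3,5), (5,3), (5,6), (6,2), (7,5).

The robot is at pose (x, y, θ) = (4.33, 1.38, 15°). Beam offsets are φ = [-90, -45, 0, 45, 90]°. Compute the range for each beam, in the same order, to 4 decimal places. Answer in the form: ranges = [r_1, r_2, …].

ranges = [0.3934, 0.7600, 2.3955, 1.8706, 3.7477]

beam 1: φ=-90°, α=285°
  dir = (cos 285°, sin 285°) = (0.2588, -0.9659); from cell (4,1)
  next x-line at t=2.5887, next y-line at t=0.3934; Δt_x=3.8637, Δt_y=1.0353
    y: enter (4,0) at t=0.3934 ← occupied
  → r_1 = 0.3934
beam 2: φ=-45°, α=330°
  dir = (cos 330°, sin 330°) = (0.8660, -0.5000); from cell (4,1)
  next x-line at t=0.7736, next y-line at t=0.7600; Δt_x=1.1547, Δt_y=2.0000
    y: enter (4,0) at t=0.7600 ← occupied
  → r_2 = 0.7600
beam 3: φ=0°, α=15°
  dir = (cos 15°, sin 15°) = (0.9659, 0.2588); from cell (4,1)
  next x-line at t=0.6936, next y-line at t=2.3955; Δt_x=1.0353, Δt_y=3.8637
    x: enter (5,1) at t=0.6936
    x: enter (6,1) at t=1.7289
    y: enter (6,2) at t=2.3955 ← occupied
  → r_3 = 2.3955
beam 4: φ=45°, α=60°
  dir = (cos 60°, sin 60°) = (0.5000, 0.8660); from cell (4,1)
  next x-line at t=1.3400, next y-line at t=0.7159; Δt_x=2.0000, Δt_y=1.1547
    y: enter (4,2) at t=0.7159
    x: enter (5,2) at t=1.3400
    y: enter (5,3) at t=1.8706 ← occupied
  → r_4 = 1.8706
beam 5: φ=90°, α=105°
  dir = (cos 105°, sin 105°) = (-0.2588, 0.9659); from cell (4,1)
  next x-line at t=1.2750, next y-line at t=0.6419; Δt_x=3.8637, Δt_y=1.0353
    y: enter (4,2) at t=0.6419
    x: enter (3,2) at t=1.2750
    y: enter (3,3) at t=1.6771
    y: enter (3,4) at t=2.7124
    y: enter (3,5) at t=3.7477 ← occupied
  → r_5 = 3.7477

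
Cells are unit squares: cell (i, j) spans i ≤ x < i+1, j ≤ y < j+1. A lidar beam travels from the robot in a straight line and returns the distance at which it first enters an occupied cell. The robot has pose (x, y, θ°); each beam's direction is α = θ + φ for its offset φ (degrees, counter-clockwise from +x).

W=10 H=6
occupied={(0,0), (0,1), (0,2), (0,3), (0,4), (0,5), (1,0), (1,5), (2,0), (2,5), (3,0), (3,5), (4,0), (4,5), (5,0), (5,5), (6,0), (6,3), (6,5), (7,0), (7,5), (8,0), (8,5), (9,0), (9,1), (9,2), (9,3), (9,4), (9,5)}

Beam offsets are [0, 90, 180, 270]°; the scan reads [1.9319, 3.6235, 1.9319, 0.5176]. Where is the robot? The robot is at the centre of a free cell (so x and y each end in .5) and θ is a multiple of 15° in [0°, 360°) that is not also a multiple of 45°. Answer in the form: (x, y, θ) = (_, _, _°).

(x, y, θ) = (4.5, 4.5, 165°)

The pose lattice has 31·16 = 496 candidates. Test each by forward raycasting.
  (3.5, 3.5, 75°): beam 1 = 1.5529 ≠ 1.9319 ✗
  (6.5, 1.5, 330°): beam 1 = 1.0000 ≠ 1.9319 ✗
  (3.5, 3.5, 240°): beam 1 = 2.8868 ≠ 1.9319 ✗
  (3.5, 2.5, 345°): beam 1 = 5.6940 ≠ 1.9319 ✗
  …
  (4.5, 4.5, 165°): r_1=1.9319, r_2=3.6235, r_3=1.9319, r_4=0.5176 — all match ✓
Unique over the lattice → pose = (4.5, 4.5, 165°).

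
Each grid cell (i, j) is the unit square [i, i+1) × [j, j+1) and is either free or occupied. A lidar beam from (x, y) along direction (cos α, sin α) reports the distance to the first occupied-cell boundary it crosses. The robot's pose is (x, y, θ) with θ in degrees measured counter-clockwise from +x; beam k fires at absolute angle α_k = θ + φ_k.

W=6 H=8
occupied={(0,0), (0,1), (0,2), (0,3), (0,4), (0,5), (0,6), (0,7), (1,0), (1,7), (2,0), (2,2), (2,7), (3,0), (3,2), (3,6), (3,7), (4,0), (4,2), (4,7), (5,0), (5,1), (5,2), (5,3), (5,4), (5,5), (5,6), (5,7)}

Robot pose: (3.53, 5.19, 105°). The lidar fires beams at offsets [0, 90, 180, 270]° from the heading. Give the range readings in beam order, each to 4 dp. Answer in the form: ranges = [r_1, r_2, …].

beam 1: φ=0°, α=105°
  dir = (cos 105°, sin 105°) = (-0.2588, 0.9659); from cell (3,5)
  next x-line at t=2.0478, next y-line at t=0.8386; Δt_x=3.8637, Δt_y=1.0353
    y: enter (3,6) at t=0.8386 ← occupied
  → r_1 = 0.8386
beam 2: φ=90°, α=195°
  dir = (cos 195°, sin 195°) = (-0.9659, -0.2588); from cell (3,5)
  next x-line at t=0.5487, next y-line at t=0.7341; Δt_x=1.0353, Δt_y=3.8637
    x: enter (2,5) at t=0.5487
    y: enter (2,4) at t=0.7341
    x: enter (1,4) at t=1.5840
    x: enter (0,4) at t=2.6192 ← occupied
  → r_2 = 2.6192
beam 3: φ=180°, α=285°
  dir = (cos 285°, sin 285°) = (0.2588, -0.9659); from cell (3,5)
  next x-line at t=1.8159, next y-line at t=0.1967; Δt_x=3.8637, Δt_y=1.0353
    y: enter (3,4) at t=0.1967
    y: enter (3,3) at t=1.2320
    x: enter (4,3) at t=1.8159
    y: enter (4,2) at t=2.2673 ← occupied
  → r_3 = 2.2673
beam 4: φ=270°, α=15°
  dir = (cos 15°, sin 15°) = (0.9659, 0.2588); from cell (3,5)
  next x-line at t=0.4866, next y-line at t=3.1296; Δt_x=1.0353, Δt_y=3.8637
    x: enter (4,5) at t=0.4866
    x: enter (5,5) at t=1.5219 ← occupied
  → r_4 = 1.5219

ranges = [0.8386, 2.6192, 2.2673, 1.5219]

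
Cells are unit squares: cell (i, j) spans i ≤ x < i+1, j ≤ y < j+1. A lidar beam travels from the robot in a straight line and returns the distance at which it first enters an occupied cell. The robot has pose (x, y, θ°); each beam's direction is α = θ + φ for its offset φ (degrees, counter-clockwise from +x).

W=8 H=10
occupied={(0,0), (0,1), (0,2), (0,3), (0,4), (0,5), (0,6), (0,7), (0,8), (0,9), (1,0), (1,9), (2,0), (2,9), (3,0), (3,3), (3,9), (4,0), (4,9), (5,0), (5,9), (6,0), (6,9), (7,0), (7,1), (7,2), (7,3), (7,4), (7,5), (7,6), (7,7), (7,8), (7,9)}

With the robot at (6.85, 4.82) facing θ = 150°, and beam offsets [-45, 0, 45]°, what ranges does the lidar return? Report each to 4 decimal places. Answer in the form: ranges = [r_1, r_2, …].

ranges = [4.3275, 6.7550, 3.1682]

beam 1: φ=-45°, α=105°
  d=(-0.2588,0.9659)  start (6,4)  tX=3.2841 tY=0.1863  stride 1/|dx|=3.8637 1/|dy|=1.0353
    cross y-line → (6,5), t=0.1863
    cross y-line → (6,6), t=1.2216
    cross y-line → (6,7), t=2.2569
    cross x-line → (5,7), t=3.2841
    cross y-line → (5,8), t=3.2922
    cross y-line → (5,9), t=4.3275 (wall)
  → r_1 = 4.3275
beam 2: φ=0°, α=150°
  d=(-0.8660,0.5000)  start (6,4)  tX=0.9815 tY=0.3600  stride 1/|dx|=1.1547 1/|dy|=2.0000
    cross y-line → (6,5), t=0.3600
    cross x-line → (5,5), t=0.9815
    cross x-line → (4,5), t=2.1362
    cross y-line → (4,6), t=2.3600
    cross x-line → (3,6), t=3.2909
    cross y-line → (3,7), t=4.3600
    cross x-line → (2,7), t=4.4456
    cross x-line → (1,7), t=5.6003
    cross y-line → (1,8), t=6.3600
    cross x-line → (0,8), t=6.7550 (wall)
  → r_2 = 6.7550
beam 3: φ=45°, α=195°
  d=(-0.9659,-0.2588)  start (6,4)  tX=0.8800 tY=3.1682  stride 1/|dx|=1.0353 1/|dy|=3.8637
    cross x-line → (5,4), t=0.8800
    cross x-line → (4,4), t=1.9153
    cross x-line → (3,4), t=2.9505
    cross y-line → (3,3), t=3.1682 (wall)
  → r_3 = 3.1682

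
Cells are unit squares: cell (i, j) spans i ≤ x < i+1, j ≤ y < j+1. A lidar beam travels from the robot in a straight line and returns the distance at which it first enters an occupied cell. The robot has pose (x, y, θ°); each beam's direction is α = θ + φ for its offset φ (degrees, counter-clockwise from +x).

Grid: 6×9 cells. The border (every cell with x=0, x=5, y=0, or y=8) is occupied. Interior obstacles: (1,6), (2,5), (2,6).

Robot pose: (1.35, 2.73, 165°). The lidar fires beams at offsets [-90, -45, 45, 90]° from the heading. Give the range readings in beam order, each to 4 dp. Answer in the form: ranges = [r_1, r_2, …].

beam 1: φ=-90°, α=75°
  cosα=0.2588 sinα=0.9659 | (1,2) | tMaxX 2.5114 tMaxY 0.2795 | tΔX 3.8637 tΔY 1.0353
    t=0.2795 [y] (1,3)
    t=1.3148 [y] (1,4)
    t=2.3501 [y] (1,5)
    t=2.5114 [x] (2,5) — stop
  → r_1 = 2.5114
beam 2: φ=-45°, α=120°
  cosα=-0.5000 sinα=0.8660 | (1,2) | tMaxX 0.7000 tMaxY 0.3118 | tΔX 2.0000 tΔY 1.1547
    t=0.3118 [y] (1,3)
    t=0.7000 [x] (0,3) — stop
  → r_2 = 0.7000
beam 3: φ=45°, α=210°
  cosα=-0.8660 sinα=-0.5000 | (1,2) | tMaxX 0.4041 tMaxY 1.4600 | tΔX 1.1547 tΔY 2.0000
    t=0.4041 [x] (0,2) — stop
  → r_3 = 0.4041
beam 4: φ=90°, α=255°
  cosα=-0.2588 sinα=-0.9659 | (1,2) | tMaxX 1.3523 tMaxY 0.7558 | tΔX 3.8637 tΔY 1.0353
    t=0.7558 [y] (1,1)
    t=1.3523 [x] (0,1) — stop
  → r_4 = 1.3523

ranges = [2.5114, 0.7000, 0.4041, 1.3523]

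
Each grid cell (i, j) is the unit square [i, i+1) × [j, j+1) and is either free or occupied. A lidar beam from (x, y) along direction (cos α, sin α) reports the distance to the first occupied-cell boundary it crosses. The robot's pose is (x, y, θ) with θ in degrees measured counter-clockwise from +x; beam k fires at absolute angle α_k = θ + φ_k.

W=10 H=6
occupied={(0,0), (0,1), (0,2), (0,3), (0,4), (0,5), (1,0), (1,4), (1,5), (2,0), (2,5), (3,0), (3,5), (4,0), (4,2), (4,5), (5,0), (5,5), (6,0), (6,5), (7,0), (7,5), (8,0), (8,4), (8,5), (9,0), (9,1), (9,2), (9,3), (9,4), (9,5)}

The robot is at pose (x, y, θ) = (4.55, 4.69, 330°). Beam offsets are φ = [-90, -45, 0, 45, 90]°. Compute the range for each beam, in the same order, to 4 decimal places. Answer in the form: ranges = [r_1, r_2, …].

beam 1: φ=-90°, α=240°
  d=(-0.5000,-0.8660)  start (4,4)  tX=1.1000 tY=0.7967  stride 1/|dx|=2.0000 1/|dy|=1.1547
    cross y-line → (4,3), t=0.7967
    cross x-line → (3,3), t=1.1000
    cross y-line → (3,2), t=1.9514
    cross x-line → (2,2), t=3.1000
    cross y-line → (2,1), t=3.1061
    cross y-line → (2,0), t=4.2608 (wall)
  → r_1 = 4.2608
beam 2: φ=-45°, α=285°
  d=(0.2588,-0.9659)  start (4,4)  tX=1.7387 tY=0.7143  stride 1/|dx|=3.8637 1/|dy|=1.0353
    cross y-line → (4,3), t=0.7143
    cross x-line → (5,3), t=1.7387
    cross y-line → (5,2), t=1.7496
    cross y-line → (5,1), t=2.7849
    cross y-line → (5,0), t=3.8202 (wall)
  → r_2 = 3.8202
beam 3: φ=0°, α=330°
  d=(0.8660,-0.5000)  start (4,4)  tX=0.5196 tY=1.3800  stride 1/|dx|=1.1547 1/|dy|=2.0000
    cross x-line → (5,4), t=0.5196
    cross y-line → (5,3), t=1.3800
    cross x-line → (6,3), t=1.6743
    cross x-line → (7,3), t=2.8290
    cross y-line → (7,2), t=3.3800
    cross x-line → (8,2), t=3.9837
    cross x-line → (9,2), t=5.1384 (wall)
  → r_3 = 5.1384
beam 4: φ=45°, α=15°
  d=(0.9659,0.2588)  start (4,4)  tX=0.4659 tY=1.1977  stride 1/|dx|=1.0353 1/|dy|=3.8637
    cross x-line → (5,4), t=0.4659
    cross y-line → (5,5), t=1.1977 (wall)
  → r_4 = 1.1977
beam 5: φ=90°, α=60°
  d=(0.5000,0.8660)  start (4,4)  tX=0.9000 tY=0.3580  stride 1/|dx|=2.0000 1/|dy|=1.1547
    cross y-line → (4,5), t=0.3580 (wall)
  → r_5 = 0.3580

ranges = [4.2608, 3.8202, 5.1384, 1.1977, 0.3580]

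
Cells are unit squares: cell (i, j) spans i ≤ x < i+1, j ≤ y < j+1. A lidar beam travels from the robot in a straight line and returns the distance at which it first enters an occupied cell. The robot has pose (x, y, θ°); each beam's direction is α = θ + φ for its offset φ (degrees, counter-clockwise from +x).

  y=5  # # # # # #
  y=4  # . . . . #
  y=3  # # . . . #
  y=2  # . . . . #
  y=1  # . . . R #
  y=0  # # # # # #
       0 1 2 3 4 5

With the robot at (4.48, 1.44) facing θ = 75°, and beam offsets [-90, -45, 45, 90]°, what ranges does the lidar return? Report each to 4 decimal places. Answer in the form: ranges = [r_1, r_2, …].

beam 1: φ=-90°, α=345°
  dir = (cos 345°, sin 345°) = (0.9659, -0.2588); from cell (4,1)
  next x-line at t=0.5383, next y-line at t=1.7000; Δt_x=1.0353, Δt_y=3.8637
    x: enter (5,1) at t=0.5383 ← occupied
  → r_1 = 0.5383
beam 2: φ=-45°, α=30°
  dir = (cos 30°, sin 30°) = (0.8660, 0.5000); from cell (4,1)
  next x-line at t=0.6004, next y-line at t=1.1200; Δt_x=1.1547, Δt_y=2.0000
    x: enter (5,1) at t=0.6004 ← occupied
  → r_2 = 0.6004
beam 3: φ=45°, α=120°
  dir = (cos 120°, sin 120°) = (-0.5000, 0.8660); from cell (4,1)
  next x-line at t=0.9600, next y-line at t=0.6466; Δt_x=2.0000, Δt_y=1.1547
    y: enter (4,2) at t=0.6466
    x: enter (3,2) at t=0.9600
    y: enter (3,3) at t=1.8013
    y: enter (3,4) at t=2.9560
    x: enter (2,4) at t=2.9600
    y: enter (2,5) at t=4.1107 ← occupied
  → r_3 = 4.1107
beam 4: φ=90°, α=165°
  dir = (cos 165°, sin 165°) = (-0.9659, 0.2588); from cell (4,1)
  next x-line at t=0.4969, next y-line at t=2.1637; Δt_x=1.0353, Δt_y=3.8637
    x: enter (3,1) at t=0.4969
    x: enter (2,1) at t=1.5322
    y: enter (2,2) at t=2.1637
    x: enter (1,2) at t=2.5675
    x: enter (0,2) at t=3.6028 ← occupied
  → r_4 = 3.6028

ranges = [0.5383, 0.6004, 4.1107, 3.6028]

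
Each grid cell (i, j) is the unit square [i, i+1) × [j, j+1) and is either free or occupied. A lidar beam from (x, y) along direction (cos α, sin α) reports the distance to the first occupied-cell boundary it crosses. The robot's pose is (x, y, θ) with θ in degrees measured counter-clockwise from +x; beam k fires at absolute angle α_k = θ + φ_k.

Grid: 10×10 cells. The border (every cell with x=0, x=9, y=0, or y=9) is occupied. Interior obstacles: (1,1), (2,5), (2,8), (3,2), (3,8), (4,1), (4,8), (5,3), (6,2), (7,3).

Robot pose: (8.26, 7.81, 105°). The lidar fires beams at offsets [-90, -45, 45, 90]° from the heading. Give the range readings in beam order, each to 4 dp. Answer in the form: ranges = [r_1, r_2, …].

beam 1: φ=-90°, α=15°
  d=(0.9659,0.2588)  start (8,7)  tX=0.7661 tY=0.7341  stride 1/|dx|=1.0353 1/|dy|=3.8637
    cross y-line → (8,8), t=0.7341
    cross x-line → (9,8), t=0.7661 (wall)
  → r_1 = 0.7661
beam 2: φ=-45°, α=60°
  d=(0.5000,0.8660)  start (8,7)  tX=1.4800 tY=0.2194  stride 1/|dx|=2.0000 1/|dy|=1.1547
    cross y-line → (8,8), t=0.2194
    cross y-line → (8,9), t=1.3741 (wall)
  → r_2 = 1.3741
beam 3: φ=45°, α=150°
  d=(-0.8660,0.5000)  start (8,7)  tX=0.3002 tY=0.3800  stride 1/|dx|=1.1547 1/|dy|=2.0000
    cross x-line → (7,7), t=0.3002
    cross y-line → (7,8), t=0.3800
    cross x-line → (6,8), t=1.4549
    cross y-line → (6,9), t=2.3800 (wall)
  → r_3 = 2.3800
beam 4: φ=90°, α=195°
  d=(-0.9659,-0.2588)  start (8,7)  tX=0.2692 tY=3.1296  stride 1/|dx|=1.0353 1/|dy|=3.8637
    cross x-line → (7,7), t=0.2692
    cross x-line → (6,7), t=1.3044
    cross x-line → (5,7), t=2.3397
    cross y-line → (5,6), t=3.1296
    cross x-line → (4,6), t=3.3750
    cross x-line → (3,6), t=4.4103
    cross x-line → (2,6), t=5.4456
    cross x-line → (1,6), t=6.4808
    cross y-line → (1,5), t=6.9933
    cross x-line → (0,5), t=7.5161 (wall)
  → r_4 = 7.5161

ranges = [0.7661, 1.3741, 2.3800, 7.5161]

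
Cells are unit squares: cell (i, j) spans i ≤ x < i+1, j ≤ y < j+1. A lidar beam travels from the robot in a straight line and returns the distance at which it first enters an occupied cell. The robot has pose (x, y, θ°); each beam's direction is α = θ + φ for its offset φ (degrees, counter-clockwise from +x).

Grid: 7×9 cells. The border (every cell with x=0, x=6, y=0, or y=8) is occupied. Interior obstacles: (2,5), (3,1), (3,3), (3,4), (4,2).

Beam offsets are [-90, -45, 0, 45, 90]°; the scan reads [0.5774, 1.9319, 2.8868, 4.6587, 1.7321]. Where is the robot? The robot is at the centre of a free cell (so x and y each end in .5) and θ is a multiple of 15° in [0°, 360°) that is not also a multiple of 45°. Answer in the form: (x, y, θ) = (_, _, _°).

Candidates: 30 free-cell centres × 16 headings = 480 poses. Raycast each; keep the one whose scan matches to 4 dp.
  (3.5, 6.5, 330°): beam 1 = 1.0000 ≠ 0.5774 ✗
  (5.5, 6.5, 15°): beam 1 = 1.9319 ≠ 0.5774 ✗
  (4.5, 4.5, 240°): beam 2 = 0.5176 ≠ 1.9319 ✗
  (4.5, 6.5, 105°): beam 1 = 1.5529 ≠ 0.5774 ✗
  …
  (5.5, 5.5, 120°): r_1=0.5774, r_2=1.9319, r_3=2.8868, r_4=4.6587, r_5=1.7321 — all match ✓
Only this pose fits every beam.

(x, y, θ) = (5.5, 5.5, 120°)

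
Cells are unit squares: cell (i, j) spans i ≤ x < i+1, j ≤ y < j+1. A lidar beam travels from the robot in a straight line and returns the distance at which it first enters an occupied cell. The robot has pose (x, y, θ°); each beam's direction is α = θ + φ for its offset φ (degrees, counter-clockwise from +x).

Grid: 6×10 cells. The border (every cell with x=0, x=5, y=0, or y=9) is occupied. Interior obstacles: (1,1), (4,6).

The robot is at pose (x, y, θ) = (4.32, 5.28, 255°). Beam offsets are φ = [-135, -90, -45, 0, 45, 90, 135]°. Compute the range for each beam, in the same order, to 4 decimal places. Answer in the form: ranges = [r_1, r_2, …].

beam 1: φ=-135°, α=120°
  d=(-0.5000,0.8660)  start (4,5)  tX=0.6400 tY=0.8314  stride 1/|dx|=2.0000 1/|dy|=1.1547
    cross x-line → (3,5), t=0.6400
    cross y-line → (3,6), t=0.8314
    cross y-line → (3,7), t=1.9861
    cross x-line → (2,7), t=2.6400
    cross y-line → (2,8), t=3.1408
    cross y-line → (2,9), t=4.2955 (wall)
  → r_1 = 4.2955
beam 2: φ=-90°, α=165°
  d=(-0.9659,0.2588)  start (4,5)  tX=0.3313 tY=2.7819  stride 1/|dx|=1.0353 1/|dy|=3.8637
    cross x-line → (3,5), t=0.3313
    cross x-line → (2,5), t=1.3666
    cross x-line → (1,5), t=2.4018
    cross y-line → (1,6), t=2.7819
    cross x-line → (0,6), t=3.4371 (wall)
  → r_2 = 3.4371
beam 3: φ=-45°, α=210°
  d=(-0.8660,-0.5000)  start (4,5)  tX=0.3695 tY=0.5600  stride 1/|dx|=1.1547 1/|dy|=2.0000
    cross x-line → (3,5), t=0.3695
    cross y-line → (3,4), t=0.5600
    cross x-line → (2,4), t=1.5242
    cross y-line → (2,3), t=2.5600
    cross x-line → (1,3), t=2.6789
    cross x-line → (0,3), t=3.8336 (wall)
  → r_3 = 3.8336
beam 4: φ=0°, α=255°
  d=(-0.2588,-0.9659)  start (4,5)  tX=1.2364 tY=0.2899  stride 1/|dx|=3.8637 1/|dy|=1.0353
    cross y-line → (4,4), t=0.2899
    cross x-line → (3,4), t=1.2364
    cross y-line → (3,3), t=1.3252
    cross y-line → (3,2), t=2.3604
    cross y-line → (3,1), t=3.3957
    cross y-line → (3,0), t=4.4310 (wall)
  → r_4 = 4.4310
beam 5: φ=45°, α=300°
  d=(0.5000,-0.8660)  start (4,5)  tX=1.3600 tY=0.3233  stride 1/|dx|=2.0000 1/|dy|=1.1547
    cross y-line → (4,4), t=0.3233
    cross x-line → (5,4), t=1.3600 (wall)
  → r_5 = 1.3600
beam 6: φ=90°, α=345°
  d=(0.9659,-0.2588)  start (4,5)  tX=0.7040 tY=1.0818  stride 1/|dx|=1.0353 1/|dy|=3.8637
    cross x-line → (5,5), t=0.7040 (wall)
  → r_6 = 0.7040
beam 7: φ=135°, α=30°
  d=(0.8660,0.5000)  start (4,5)  tX=0.7852 tY=1.4400  stride 1/|dx|=1.1547 1/|dy|=2.0000
    cross x-line → (5,5), t=0.7852 (wall)
  → r_7 = 0.7852

ranges = [4.2955, 3.4371, 3.8336, 4.4310, 1.3600, 0.7040, 0.7852]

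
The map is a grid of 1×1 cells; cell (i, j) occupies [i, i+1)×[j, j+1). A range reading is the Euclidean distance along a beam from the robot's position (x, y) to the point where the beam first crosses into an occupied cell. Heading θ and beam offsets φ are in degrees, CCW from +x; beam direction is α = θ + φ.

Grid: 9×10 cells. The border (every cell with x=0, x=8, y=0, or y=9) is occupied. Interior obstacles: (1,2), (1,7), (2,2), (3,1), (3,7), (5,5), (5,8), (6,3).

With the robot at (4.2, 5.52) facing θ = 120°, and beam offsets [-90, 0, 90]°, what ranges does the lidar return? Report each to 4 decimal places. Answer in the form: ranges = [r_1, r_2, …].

beam 1: φ=-90°, α=30°
  dir = (cos 30°, sin 30°) = (0.8660, 0.5000); from cell (4,5)
  next x-line at t=0.9238, next y-line at t=0.9600; Δt_x=1.1547, Δt_y=2.0000
    x: enter (5,5) at t=0.9238 ← occupied
  → r_1 = 0.9238
beam 2: φ=0°, α=120°
  dir = (cos 120°, sin 120°) = (-0.5000, 0.8660); from cell (4,5)
  next x-line at t=0.4000, next y-line at t=0.5543; Δt_x=2.0000, Δt_y=1.1547
    x: enter (3,5) at t=0.4000
    y: enter (3,6) at t=0.5543
    y: enter (3,7) at t=1.7090 ← occupied
  → r_2 = 1.7090
beam 3: φ=90°, α=210°
  dir = (cos 210°, sin 210°) = (-0.8660, -0.5000); from cell (4,5)
  next x-line at t=0.2309, next y-line at t=1.0400; Δt_x=1.1547, Δt_y=2.0000
    x: enter (3,5) at t=0.2309
    y: enter (3,4) at t=1.0400
    x: enter (2,4) at t=1.3856
    x: enter (1,4) at t=2.5403
    y: enter (1,3) at t=3.0400
    x: enter (0,3) at t=3.6950 ← occupied
  → r_3 = 3.6950

ranges = [0.9238, 1.7090, 3.6950]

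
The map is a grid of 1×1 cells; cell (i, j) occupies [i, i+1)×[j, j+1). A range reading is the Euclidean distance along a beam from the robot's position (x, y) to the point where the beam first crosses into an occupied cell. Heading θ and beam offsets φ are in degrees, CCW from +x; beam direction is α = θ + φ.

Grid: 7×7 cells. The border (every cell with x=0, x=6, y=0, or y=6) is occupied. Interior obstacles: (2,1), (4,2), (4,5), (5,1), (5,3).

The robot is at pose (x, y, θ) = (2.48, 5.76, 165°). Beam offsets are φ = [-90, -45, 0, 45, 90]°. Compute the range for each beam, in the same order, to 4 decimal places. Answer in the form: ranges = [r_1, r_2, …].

ranges = [0.2485, 0.2771, 0.9273, 1.7090, 4.9279]

beam 1: φ=-90°, α=75°
  dir = (cos 75°, sin 75°) = (0.2588, 0.9659); from cell (2,5)
  next x-line at t=2.0091, next y-line at t=0.2485; Δt_x=3.8637, Δt_y=1.0353
    y: enter (2,6) at t=0.2485 ← occupied
  → r_1 = 0.2485
beam 2: φ=-45°, α=120°
  dir = (cos 120°, sin 120°) = (-0.5000, 0.8660); from cell (2,5)
  next x-line at t=0.9600, next y-line at t=0.2771; Δt_x=2.0000, Δt_y=1.1547
    y: enter (2,6) at t=0.2771 ← occupied
  → r_2 = 0.2771
beam 3: φ=0°, α=165°
  dir = (cos 165°, sin 165°) = (-0.9659, 0.2588); from cell (2,5)
  next x-line at t=0.4969, next y-line at t=0.9273; Δt_x=1.0353, Δt_y=3.8637
    x: enter (1,5) at t=0.4969
    y: enter (1,6) at t=0.9273 ← occupied
  → r_3 = 0.9273
beam 4: φ=45°, α=210°
  dir = (cos 210°, sin 210°) = (-0.8660, -0.5000); from cell (2,5)
  next x-line at t=0.5543, next y-line at t=1.5200; Δt_x=1.1547, Δt_y=2.0000
    x: enter (1,5) at t=0.5543
    y: enter (1,4) at t=1.5200
    x: enter (0,4) at t=1.7090 ← occupied
  → r_4 = 1.7090
beam 5: φ=90°, α=255°
  dir = (cos 255°, sin 255°) = (-0.2588, -0.9659); from cell (2,5)
  next x-line at t=1.8546, next y-line at t=0.7868; Δt_x=3.8637, Δt_y=1.0353
    y: enter (2,4) at t=0.7868
    y: enter (2,3) at t=1.8221
    x: enter (1,3) at t=1.8546
    y: enter (1,2) at t=2.8574
    y: enter (1,1) at t=3.8926
    y: enter (1,0) at t=4.9279 ← occupied
  → r_5 = 4.9279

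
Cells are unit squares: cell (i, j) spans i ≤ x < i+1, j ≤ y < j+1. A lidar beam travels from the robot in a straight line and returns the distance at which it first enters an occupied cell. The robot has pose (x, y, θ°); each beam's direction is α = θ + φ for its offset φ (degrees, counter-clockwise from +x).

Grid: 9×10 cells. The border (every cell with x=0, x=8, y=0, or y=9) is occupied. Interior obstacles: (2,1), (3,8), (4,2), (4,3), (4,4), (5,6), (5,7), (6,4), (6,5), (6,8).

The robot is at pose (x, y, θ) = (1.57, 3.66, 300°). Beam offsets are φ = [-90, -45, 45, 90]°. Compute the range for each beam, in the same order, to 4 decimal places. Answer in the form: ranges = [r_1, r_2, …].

beam 1: φ=-90°, α=210°
  cosα=-0.8660 sinα=-0.5000 | (1,3) | tMaxX 0.6582 tMaxY 1.3200 | tΔX 1.1547 tΔY 2.0000
    t=0.6582 [x] (0,3) — stop
  → r_1 = 0.6582
beam 2: φ=-45°, α=255°
  cosα=-0.2588 sinα=-0.9659 | (1,3) | tMaxX 2.2023 tMaxY 0.6833 | tΔX 3.8637 tΔY 1.0353
    t=0.6833 [y] (1,2)
    t=1.7186 [y] (1,1)
    t=2.2023 [x] (0,1) — stop
  → r_2 = 2.2023
beam 3: φ=45°, α=345°
  cosα=0.9659 sinα=-0.2588 | (1,3) | tMaxX 0.4452 tMaxY 2.5500 | tΔX 1.0353 tΔY 3.8637
    t=0.4452 [x] (2,3)
    t=1.4804 [x] (3,3)
    t=2.5157 [x] (4,3) — stop
  → r_3 = 2.5157
beam 4: φ=90°, α=30°
  cosα=0.8660 sinα=0.5000 | (1,3) | tMaxX 0.4965 tMaxY 0.6800 | tΔX 1.1547 tΔY 2.0000
    t=0.4965 [x] (2,3)
    t=0.6800 [y] (2,4)
    t=1.6512 [x] (3,4)
    t=2.6800 [y] (3,5)
    t=2.8059 [x] (4,5)
    t=3.9606 [x] (5,5)
    t=4.6800 [y] (5,6) — stop
  → r_4 = 4.6800

ranges = [0.6582, 2.2023, 2.5157, 4.6800]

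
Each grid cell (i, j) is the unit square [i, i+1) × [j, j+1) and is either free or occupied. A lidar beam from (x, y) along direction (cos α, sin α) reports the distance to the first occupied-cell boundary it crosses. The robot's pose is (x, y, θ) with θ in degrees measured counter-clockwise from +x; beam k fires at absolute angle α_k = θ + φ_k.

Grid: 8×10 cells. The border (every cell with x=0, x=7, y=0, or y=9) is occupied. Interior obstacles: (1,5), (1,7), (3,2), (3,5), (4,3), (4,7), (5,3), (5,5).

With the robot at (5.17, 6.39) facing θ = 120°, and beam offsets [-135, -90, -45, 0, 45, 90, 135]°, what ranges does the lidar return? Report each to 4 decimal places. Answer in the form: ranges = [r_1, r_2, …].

ranges = [1.8946, 2.1131, 2.7021, 0.7044, 3.2818, 1.3510, 0.4038]

beam 1: φ=-135°, α=345°
  direction (0.9659, -0.2588); cell (5,6); t to first gridline: x 0.8593, y 1.5068 (then +1.0353 / +3.8637)
    (6,6) via x @ 0.8593
    (6,5) via y @ 1.5068
    (7,5) via x @ 1.8946  # hit
  → r_1 = 1.8946
beam 2: φ=-90°, α=30°
  direction (0.8660, 0.5000); cell (5,6); t to first gridline: x 0.9584, y 1.2200 (then +1.1547 / +2.0000)
    (6,6) via x @ 0.9584
    (6,7) via y @ 1.2200
    (7,7) via x @ 2.1131  # hit
  → r_2 = 2.1131
beam 3: φ=-45°, α=75°
  direction (0.2588, 0.9659); cell (5,6); t to first gridline: x 3.2069, y 0.6315 (then +3.8637 / +1.0353)
    (5,7) via y @ 0.6315
    (5,8) via y @ 1.6668
    (5,9) via y @ 2.7021  # hit
  → r_3 = 2.7021
beam 4: φ=0°, α=120°
  direction (-0.5000, 0.8660); cell (5,6); t to first gridline: x 0.3400, y 0.7044 (then +2.0000 / +1.1547)
    (4,6) via x @ 0.3400
    (4,7) via y @ 0.7044  # hit
  → r_4 = 0.7044
beam 5: φ=45°, α=165°
  direction (-0.9659, 0.2588); cell (5,6); t to first gridline: x 0.1760, y 2.3569 (then +1.0353 / +3.8637)
    (4,6) via x @ 0.1760
    (3,6) via x @ 1.2113
    (2,6) via x @ 2.2465
    (2,7) via y @ 2.3569
    (1,7) via x @ 3.2818  # hit
  → r_5 = 3.2818
beam 6: φ=90°, α=210°
  direction (-0.8660, -0.5000); cell (5,6); t to first gridline: x 0.1963, y 0.7800 (then +1.1547 / +2.0000)
    (4,6) via x @ 0.1963
    (4,5) via y @ 0.7800
    (3,5) via x @ 1.3510  # hit
  → r_6 = 1.3510
beam 7: φ=135°, α=255°
  direction (-0.2588, -0.9659); cell (5,6); t to first gridline: x 0.6568, y 0.4038 (then +3.8637 / +1.0353)
    (5,5) via y @ 0.4038  # hit
  → r_7 = 0.4038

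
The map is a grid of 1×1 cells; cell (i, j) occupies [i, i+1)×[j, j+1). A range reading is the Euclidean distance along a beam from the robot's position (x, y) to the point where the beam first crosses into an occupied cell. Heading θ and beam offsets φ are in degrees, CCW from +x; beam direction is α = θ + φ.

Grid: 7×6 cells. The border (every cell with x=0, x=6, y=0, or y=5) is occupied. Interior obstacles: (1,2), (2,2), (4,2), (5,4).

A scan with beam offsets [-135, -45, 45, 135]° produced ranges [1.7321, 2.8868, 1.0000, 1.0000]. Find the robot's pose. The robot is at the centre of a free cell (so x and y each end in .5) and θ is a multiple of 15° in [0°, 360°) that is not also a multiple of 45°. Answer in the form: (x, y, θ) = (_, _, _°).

(x, y, θ) = (3.5, 3.5, 195°)

The pose lattice has 16·16 = 256 candidates. Test each by forward raycasting.
  (3.5, 4.5, 105°): beam 1 = 2.8868 ≠ 1.7321 ✗
  (3.5, 3.5, 345°): beam 1 = 1.0000 ≠ 1.7321 ✗
  (3.5, 3.5, 330°): beam 1 = 1.9319 ≠ 1.7321 ✗
  …
  (3.5, 3.5, 195°): r_1=1.7321, r_2=2.8868, r_3=1.0000, r_4=1.0000 — all match ✓
Only this pose fits every beam.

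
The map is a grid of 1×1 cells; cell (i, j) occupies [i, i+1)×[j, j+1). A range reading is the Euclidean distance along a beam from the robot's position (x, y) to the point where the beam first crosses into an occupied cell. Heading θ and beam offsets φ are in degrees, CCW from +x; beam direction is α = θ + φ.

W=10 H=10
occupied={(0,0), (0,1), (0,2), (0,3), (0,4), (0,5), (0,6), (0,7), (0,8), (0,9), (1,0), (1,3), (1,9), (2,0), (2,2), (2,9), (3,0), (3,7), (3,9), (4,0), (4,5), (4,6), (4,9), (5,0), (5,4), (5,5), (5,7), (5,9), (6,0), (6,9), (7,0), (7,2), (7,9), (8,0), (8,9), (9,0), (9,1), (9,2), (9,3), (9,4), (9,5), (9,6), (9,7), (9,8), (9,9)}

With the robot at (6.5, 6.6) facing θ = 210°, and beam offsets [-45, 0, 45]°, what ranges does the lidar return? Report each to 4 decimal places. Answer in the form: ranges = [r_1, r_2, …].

beam 1: φ=-45°, α=165°
  direction (-0.9659, 0.2588); cell (6,6); t to first gridline: x 0.5176, y 1.5455 (then +1.0353 / +3.8637)
    (5,6) via x @ 0.5176
    (5,7) via y @ 1.5455  # hit
  → r_1 = 1.5455
beam 2: φ=0°, α=210°
  direction (-0.8660, -0.5000); cell (6,6); t to first gridline: x 0.5774, y 1.2000 (then +1.1547 / +2.0000)
    (5,6) via x @ 0.5774
    (5,5) via y @ 1.2000  # hit
  → r_2 = 1.2000
beam 3: φ=45°, α=255°
  direction (-0.2588, -0.9659); cell (6,6); t to first gridline: x 1.9319, y 0.6212 (then +3.8637 / +1.0353)
    (6,5) via y @ 0.6212
    (6,4) via y @ 1.6564
    (5,4) via x @ 1.9319  # hit
  → r_3 = 1.9319

ranges = [1.5455, 1.2000, 1.9319]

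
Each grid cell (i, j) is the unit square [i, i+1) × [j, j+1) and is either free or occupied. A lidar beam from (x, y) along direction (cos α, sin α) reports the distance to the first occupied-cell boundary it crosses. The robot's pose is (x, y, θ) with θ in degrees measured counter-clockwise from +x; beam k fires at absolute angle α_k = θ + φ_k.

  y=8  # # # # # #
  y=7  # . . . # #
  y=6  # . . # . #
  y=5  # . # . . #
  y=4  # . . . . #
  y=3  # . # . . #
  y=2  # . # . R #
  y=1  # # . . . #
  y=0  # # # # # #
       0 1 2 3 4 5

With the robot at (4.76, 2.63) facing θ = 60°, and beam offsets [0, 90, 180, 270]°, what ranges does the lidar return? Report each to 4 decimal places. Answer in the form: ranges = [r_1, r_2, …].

beam 1: φ=0°, α=60°
  dir = (cos 60°, sin 60°) = (0.5000, 0.8660); from cell (4,2)
  next x-line at t=0.4800, next y-line at t=0.4272; Δt_x=2.0000, Δt_y=1.1547
    y: enter (4,3) at t=0.4272
    x: enter (5,3) at t=0.4800 ← occupied
  → r_1 = 0.4800
beam 2: φ=90°, α=150°
  dir = (cos 150°, sin 150°) = (-0.8660, 0.5000); from cell (4,2)
  next x-line at t=0.8776, next y-line at t=0.7400; Δt_x=1.1547, Δt_y=2.0000
    y: enter (4,3) at t=0.7400
    x: enter (3,3) at t=0.8776
    x: enter (2,3) at t=2.0323 ← occupied
  → r_2 = 2.0323
beam 3: φ=180°, α=240°
  dir = (cos 240°, sin 240°) = (-0.5000, -0.8660); from cell (4,2)
  next x-line at t=1.5200, next y-line at t=0.7275; Δt_x=2.0000, Δt_y=1.1547
    y: enter (4,1) at t=0.7275
    x: enter (3,1) at t=1.5200
    y: enter (3,0) at t=1.8822 ← occupied
  → r_3 = 1.8822
beam 4: φ=270°, α=330°
  dir = (cos 330°, sin 330°) = (0.8660, -0.5000); from cell (4,2)
  next x-line at t=0.2771, next y-line at t=1.2600; Δt_x=1.1547, Δt_y=2.0000
    x: enter (5,2) at t=0.2771 ← occupied
  → r_4 = 0.2771

ranges = [0.4800, 2.0323, 1.8822, 0.2771]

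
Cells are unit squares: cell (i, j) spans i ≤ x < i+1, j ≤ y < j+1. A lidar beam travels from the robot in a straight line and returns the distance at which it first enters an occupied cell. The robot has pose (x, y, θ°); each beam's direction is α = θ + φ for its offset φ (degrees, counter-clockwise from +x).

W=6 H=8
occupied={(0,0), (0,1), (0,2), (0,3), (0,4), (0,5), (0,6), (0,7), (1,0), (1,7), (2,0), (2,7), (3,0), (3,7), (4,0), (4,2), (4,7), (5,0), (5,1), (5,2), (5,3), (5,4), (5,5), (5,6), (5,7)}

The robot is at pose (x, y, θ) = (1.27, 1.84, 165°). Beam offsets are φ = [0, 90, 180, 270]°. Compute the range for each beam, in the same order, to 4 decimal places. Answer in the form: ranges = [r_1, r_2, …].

beam 1: φ=0°, α=165°
  cosα=-0.9659 sinα=0.2588 | (1,1) | tMaxX 0.2795 tMaxY 0.6182 | tΔX 1.0353 tΔY 3.8637
    t=0.2795 [x] (0,1) — stop
  → r_1 = 0.2795
beam 2: φ=90°, α=255°
  cosα=-0.2588 sinα=-0.9659 | (1,1) | tMaxX 1.0432 tMaxY 0.8696 | tΔX 3.8637 tΔY 1.0353
    t=0.8696 [y] (1,0) — stop
  → r_2 = 0.8696
beam 3: φ=180°, α=345°
  cosα=0.9659 sinα=-0.2588 | (1,1) | tMaxX 0.7558 tMaxY 3.2455 | tΔX 1.0353 tΔY 3.8637
    t=0.7558 [x] (2,1)
    t=1.7910 [x] (3,1)
    t=2.8263 [x] (4,1)
    t=3.2455 [y] (4,0) — stop
  → r_3 = 3.2455
beam 4: φ=270°, α=75°
  cosα=0.2588 sinα=0.9659 | (1,1) | tMaxX 2.8205 tMaxY 0.1656 | tΔX 3.8637 tΔY 1.0353
    t=0.1656 [y] (1,2)
    t=1.2009 [y] (1,3)
    t=2.2362 [y] (1,4)
    t=2.8205 [x] (2,4)
    t=3.2715 [y] (2,5)
    t=4.3067 [y] (2,6)
    t=5.3420 [y] (2,7) — stop
  → r_4 = 5.3420

ranges = [0.2795, 0.8696, 3.2455, 5.3420]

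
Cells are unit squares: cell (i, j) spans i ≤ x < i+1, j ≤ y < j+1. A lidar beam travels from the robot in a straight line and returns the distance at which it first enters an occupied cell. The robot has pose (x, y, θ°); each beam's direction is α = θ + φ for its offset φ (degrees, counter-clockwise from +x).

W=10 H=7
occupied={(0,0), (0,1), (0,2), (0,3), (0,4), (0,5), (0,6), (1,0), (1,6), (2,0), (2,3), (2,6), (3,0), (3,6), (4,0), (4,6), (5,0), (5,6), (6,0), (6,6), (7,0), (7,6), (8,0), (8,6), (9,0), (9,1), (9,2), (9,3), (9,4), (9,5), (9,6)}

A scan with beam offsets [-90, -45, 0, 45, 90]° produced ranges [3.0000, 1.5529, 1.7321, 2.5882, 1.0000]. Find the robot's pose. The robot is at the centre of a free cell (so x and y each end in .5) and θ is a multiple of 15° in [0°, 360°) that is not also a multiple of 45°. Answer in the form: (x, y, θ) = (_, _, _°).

(x, y, θ) = (3.5, 4.5, 120°)

Candidates: 39 free-cell centres × 16 headings = 624 poses. Raycast each; keep the one whose scan matches to 4 dp.
  (4.5, 4.5, 165°): beam 1 = 1.5529 ≠ 3.0000 ✗
  (4.5, 4.5, 210°): beam 1 = 1.7321 ≠ 3.0000 ✗
  (3.5, 3.5, 15°): beam 1 = 2.5882 ≠ 3.0000 ✗
  (1.5, 5.5, 15°): beam 1 = 1.9319 ≠ 3.0000 ✗
  …
  (3.5, 4.5, 120°): r_1=3.0000, r_2=1.5529, r_3=1.7321, r_4=2.5882, r_5=1.0000 — all match ✓
Unique over the lattice → pose = (3.5, 4.5, 120°).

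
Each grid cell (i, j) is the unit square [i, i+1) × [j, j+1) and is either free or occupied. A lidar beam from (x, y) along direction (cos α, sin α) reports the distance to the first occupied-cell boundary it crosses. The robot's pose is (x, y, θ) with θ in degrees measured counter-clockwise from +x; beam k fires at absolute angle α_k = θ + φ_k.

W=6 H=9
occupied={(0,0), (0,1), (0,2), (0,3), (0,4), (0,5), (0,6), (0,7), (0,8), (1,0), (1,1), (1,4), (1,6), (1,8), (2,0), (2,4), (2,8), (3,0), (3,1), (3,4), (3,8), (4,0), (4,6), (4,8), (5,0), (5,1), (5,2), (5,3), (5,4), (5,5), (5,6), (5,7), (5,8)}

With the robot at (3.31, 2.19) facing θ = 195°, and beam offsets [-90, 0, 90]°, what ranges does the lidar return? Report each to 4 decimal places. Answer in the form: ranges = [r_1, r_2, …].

beam 1: φ=-90°, α=105°
  cosα=-0.2588 sinα=0.9659 | (3,2) | tMaxX 1.1977 tMaxY 0.8386 | tΔX 3.8637 tΔY 1.0353
    t=0.8386 [y] (3,3)
    t=1.1977 [x] (2,3)
    t=1.8738 [y] (2,4) — stop
  → r_1 = 1.8738
beam 2: φ=0°, α=195°
  cosα=-0.9659 sinα=-0.2588 | (3,2) | tMaxX 0.3209 tMaxY 0.7341 | tΔX 1.0353 tΔY 3.8637
    t=0.3209 [x] (2,2)
    t=0.7341 [y] (2,1)
    t=1.3562 [x] (1,1) — stop
  → r_2 = 1.3562
beam 3: φ=90°, α=285°
  cosα=0.2588 sinα=-0.9659 | (3,2) | tMaxX 2.6660 tMaxY 0.1967 | tΔX 3.8637 tΔY 1.0353
    t=0.1967 [y] (3,1) — stop
  → r_3 = 0.1967

ranges = [1.8738, 1.3562, 0.1967]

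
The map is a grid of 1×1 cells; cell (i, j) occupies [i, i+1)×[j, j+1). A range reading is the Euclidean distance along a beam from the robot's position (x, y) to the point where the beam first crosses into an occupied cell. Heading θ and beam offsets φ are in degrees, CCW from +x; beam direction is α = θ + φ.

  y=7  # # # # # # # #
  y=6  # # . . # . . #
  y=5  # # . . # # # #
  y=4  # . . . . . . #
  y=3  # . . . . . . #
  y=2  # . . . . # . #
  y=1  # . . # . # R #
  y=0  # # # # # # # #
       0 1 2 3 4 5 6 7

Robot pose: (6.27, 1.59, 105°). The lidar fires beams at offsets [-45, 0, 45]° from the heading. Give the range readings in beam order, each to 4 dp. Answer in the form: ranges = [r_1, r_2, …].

beam 1: φ=-45°, α=60°
  direction (0.5000, 0.8660); cell (6,1); t to first gridline: x 1.4600, y 0.4734 (then +2.0000 / +1.1547)
    (6,2) via y @ 0.4734
    (7,2) via x @ 1.4600  # hit
  → r_1 = 1.4600
beam 2: φ=0°, α=105°
  direction (-0.2588, 0.9659); cell (6,1); t to first gridline: x 1.0432, y 0.4245 (then +3.8637 / +1.0353)
    (6,2) via y @ 0.4245
    (5,2) via x @ 1.0432  # hit
  → r_2 = 1.0432
beam 3: φ=45°, α=150°
  direction (-0.8660, 0.5000); cell (6,1); t to first gridline: x 0.3118, y 0.8200 (then +1.1547 / +2.0000)
    (5,1) via x @ 0.3118  # hit
  → r_3 = 0.3118

ranges = [1.4600, 1.0432, 0.3118]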